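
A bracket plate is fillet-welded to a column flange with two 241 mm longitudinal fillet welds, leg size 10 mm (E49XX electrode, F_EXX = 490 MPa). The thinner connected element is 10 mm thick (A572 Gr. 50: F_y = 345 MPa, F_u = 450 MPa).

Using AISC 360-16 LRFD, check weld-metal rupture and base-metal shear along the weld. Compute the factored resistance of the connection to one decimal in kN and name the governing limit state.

Weld metal: throat = 0.707×10 = 7.07 mm, L = 2×241 = 482 mm. φR_n = 0.75 × 0.6 × 490 × 7.07 × 482 = 751.4 kN.
Base metal shear (10 mm plate): yield φR_n = 1.0×0.6×345×10×482 = 997.7 kN; rupture φR_n = 0.75×0.6×450×10×482 = 976.1 kN; take 976.1 kN (rupture).
Governing: min(751.4, 976.1) = 751.4 kN → weld metal.

751.4 kN (weld metal governs)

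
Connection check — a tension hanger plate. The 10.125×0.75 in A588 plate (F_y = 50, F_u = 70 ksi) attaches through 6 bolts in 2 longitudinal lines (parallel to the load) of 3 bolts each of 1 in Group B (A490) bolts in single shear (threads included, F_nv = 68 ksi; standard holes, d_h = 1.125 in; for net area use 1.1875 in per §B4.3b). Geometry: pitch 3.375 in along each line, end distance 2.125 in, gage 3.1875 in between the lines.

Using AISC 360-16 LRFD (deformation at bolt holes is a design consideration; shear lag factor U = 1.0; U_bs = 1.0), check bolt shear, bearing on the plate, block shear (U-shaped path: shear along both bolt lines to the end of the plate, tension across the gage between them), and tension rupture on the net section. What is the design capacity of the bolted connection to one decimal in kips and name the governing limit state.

Bolt shear: A_b = π(1)²/4 = 0.7854 in². φR_n = 0.75 × 68 × 0.7854 × 6 × 1 = 240.3 kips.
Bearing (0.75 in plate, F_u = 70 ksi): end bolts L_c = 2.125 − 1.125/2 = 1.5625, R_n = min(1.2×1.5625×0.75×70, 2.4×1×0.75×70) = 98.438 kips/bolt; interior L_c = 3.375 − 1.125 = 2.25, R_n = 126 kips/bolt. φR_n = 0.75 × (2×98.438 + 4×126) = 525.7 kips.
Block shear: shear path 2×[2.125+2×3.375] = 2×8.875 in, A_gv = 13.313, A_nv = 2×(8.875 − 2.5×1.1875)×0.75 = 8.8594 in²; tension across gage: (3.1875 − 1×1.1875)×0.75 = 1.5 in². R_n = min(0.6×70×8.8594, 0.6×50×13.313) + 1.0×70×1.5 = min(372.09, 399.39) + 105 = 477.09 kips. φR_n = 0.75 × 477.09 = 357.8 kips.
Tension rupture (net): A_n = (10.125 − 2×1.1875)×0.75 = 5.8125 in² (U = 1.0, A_e = A_n). φR_n = 0.75 × 70 × 5.8125 = 305.2 kips.
Governing: min(240.3, 525.7, 357.8, 305.2) = 240.3 kips → bolt shear.

240.3 kips (bolt shear governs)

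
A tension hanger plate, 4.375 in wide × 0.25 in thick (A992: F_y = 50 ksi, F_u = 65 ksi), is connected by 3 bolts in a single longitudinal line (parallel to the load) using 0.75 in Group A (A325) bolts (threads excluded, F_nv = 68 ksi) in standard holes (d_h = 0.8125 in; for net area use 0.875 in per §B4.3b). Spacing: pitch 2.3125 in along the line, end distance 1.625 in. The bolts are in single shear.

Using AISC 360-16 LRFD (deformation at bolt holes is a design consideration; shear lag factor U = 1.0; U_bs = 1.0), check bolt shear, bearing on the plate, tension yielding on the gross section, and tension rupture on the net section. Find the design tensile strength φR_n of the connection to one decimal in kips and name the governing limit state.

42.7 kips (net-section rupture governs)

Bolt shear: A_b = π(0.75)²/4 = 0.44179 in². φR_n = 0.75 × 68 × 0.44179 × 3 × 1 = 67.6 kips.
Bearing (0.25 in plate, F_u = 65 ksi): end bolts L_c = 1.625 − 0.8125/2 = 1.21875, R_n = min(1.2×1.21875×0.25×65, 2.4×0.75×0.25×65) = 23.766 kips/bolt; interior L_c = 2.3125 − 0.8125 = 1.5, R_n = 29.25 kips/bolt. φR_n = 0.75 × (1×23.766 + 2×29.25) = 61.7 kips.
Tension yield (gross): A_g = 4.375×0.25 = 1.0938 in². φR_n = 0.90 × 50 × 1.0938 = 49.2 kips.
Tension rupture (net): A_n = (4.375 − 1×0.875)×0.25 = 0.875 in² (U = 1.0, A_e = A_n). φR_n = 0.75 × 65 × 0.875 = 42.7 kips.
Governing: min(67.6, 61.7, 49.2, 42.7) = 42.7 kips → net-section rupture.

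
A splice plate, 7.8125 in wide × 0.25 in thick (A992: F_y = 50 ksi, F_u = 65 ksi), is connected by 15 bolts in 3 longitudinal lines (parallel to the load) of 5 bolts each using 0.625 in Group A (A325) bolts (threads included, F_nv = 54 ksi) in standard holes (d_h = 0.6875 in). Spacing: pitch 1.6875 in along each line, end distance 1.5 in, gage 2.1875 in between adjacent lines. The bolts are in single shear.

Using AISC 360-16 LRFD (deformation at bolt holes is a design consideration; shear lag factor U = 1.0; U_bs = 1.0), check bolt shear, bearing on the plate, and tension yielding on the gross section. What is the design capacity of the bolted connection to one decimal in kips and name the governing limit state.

Bolt shear: A_b = π(0.625)²/4 = 0.3068 in². φR_n = 0.75 × 54 × 0.3068 × 15 × 1 = 186.4 kips.
Bearing (0.25 in plate, F_u = 65 ksi): end bolts L_c = 1.5 − 0.6875/2 = 1.15625, R_n = min(1.2×1.15625×0.25×65, 2.4×0.625×0.25×65) = 22.547 kips/bolt; interior L_c = 1.6875 − 0.6875 = 1, R_n = 19.5 kips/bolt. φR_n = 0.75 × (3×22.547 + 12×19.5) = 226.2 kips.
Tension yield (gross): A_g = 7.8125×0.25 = 1.9531 in². φR_n = 0.90 × 50 × 1.9531 = 87.9 kips.
Governing: min(186.4, 226.2, 87.9) = 87.9 kips → gross-section yield.

87.9 kips (gross-section yield governs)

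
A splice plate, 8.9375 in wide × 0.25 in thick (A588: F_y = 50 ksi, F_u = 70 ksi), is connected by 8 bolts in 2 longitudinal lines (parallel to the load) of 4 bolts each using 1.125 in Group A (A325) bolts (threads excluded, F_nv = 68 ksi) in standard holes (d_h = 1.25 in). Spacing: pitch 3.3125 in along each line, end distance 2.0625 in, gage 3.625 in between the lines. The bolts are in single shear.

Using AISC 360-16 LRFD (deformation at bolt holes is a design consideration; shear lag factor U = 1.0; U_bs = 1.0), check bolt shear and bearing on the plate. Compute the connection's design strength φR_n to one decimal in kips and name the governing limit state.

Bolt shear: A_b = π(1.125)²/4 = 0.99402 in². φR_n = 0.75 × 68 × 0.99402 × 8 × 1 = 405.6 kips.
Bearing (0.25 in plate, F_u = 70 ksi): end bolts L_c = 2.0625 − 1.25/2 = 1.4375, R_n = min(1.2×1.4375×0.25×70, 2.4×1.125×0.25×70) = 30.188 kips/bolt; interior L_c = 3.3125 − 1.25 = 2.0625, R_n = 43.313 kips/bolt. φR_n = 0.75 × (2×30.188 + 6×43.313) = 240.2 kips.
Governing: min(405.6, 240.2) = 240.2 kips → bearing.

240.2 kips (bearing governs)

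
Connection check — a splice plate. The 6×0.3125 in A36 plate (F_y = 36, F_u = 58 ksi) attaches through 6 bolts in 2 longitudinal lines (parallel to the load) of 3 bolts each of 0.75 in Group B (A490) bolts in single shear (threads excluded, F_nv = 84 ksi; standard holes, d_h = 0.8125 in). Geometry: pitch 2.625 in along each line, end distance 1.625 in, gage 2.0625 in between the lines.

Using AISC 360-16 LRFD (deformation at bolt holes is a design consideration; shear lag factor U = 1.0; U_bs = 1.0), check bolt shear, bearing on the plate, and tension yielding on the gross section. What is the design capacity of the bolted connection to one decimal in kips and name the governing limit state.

60.8 kips (gross-section yield governs)

Bolt shear: A_b = π(0.75)²/4 = 0.44179 in². φR_n = 0.75 × 84 × 0.44179 × 6 × 1 = 167.0 kips.
Bearing (0.3125 in plate, F_u = 58 ksi): end bolts L_c = 1.625 − 0.8125/2 = 1.21875, R_n = min(1.2×1.21875×0.3125×58, 2.4×0.75×0.3125×58) = 26.508 kips/bolt; interior L_c = 2.625 − 0.8125 = 1.8125, R_n = 32.625 kips/bolt. φR_n = 0.75 × (2×26.508 + 4×32.625) = 137.6 kips.
Tension yield (gross): A_g = 6×0.3125 = 1.875 in². φR_n = 0.90 × 36 × 1.875 = 60.8 kips.
Governing: min(167.0, 137.6, 60.8) = 60.8 kips → gross-section yield.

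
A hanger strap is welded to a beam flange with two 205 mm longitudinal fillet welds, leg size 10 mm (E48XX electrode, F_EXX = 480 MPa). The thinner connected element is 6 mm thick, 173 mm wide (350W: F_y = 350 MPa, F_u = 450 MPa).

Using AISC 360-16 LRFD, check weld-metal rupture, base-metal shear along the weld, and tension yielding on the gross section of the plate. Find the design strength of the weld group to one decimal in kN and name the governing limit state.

Weld metal: throat = 0.707×10 = 7.07 mm, L = 2×205 = 410 mm. φR_n = 0.75 × 0.6 × 480 × 7.07 × 410 = 626.1 kN.
Base metal shear (6 mm plate): yield φR_n = 1.0×0.6×350×6×410 = 516.6 kN; rupture φR_n = 0.75×0.6×450×6×410 = 498.2 kN; take 498.2 kN (rupture).
Tension yield (gross): A_g = 173×6 = 1038 mm². φR_n = 0.90 × 350 × 1038 = 327.0 kN.
Governing: min(626.1, 498.2, 327.0) = 327.0 kN → gross-section yield.

327.0 kN (gross-section yield governs)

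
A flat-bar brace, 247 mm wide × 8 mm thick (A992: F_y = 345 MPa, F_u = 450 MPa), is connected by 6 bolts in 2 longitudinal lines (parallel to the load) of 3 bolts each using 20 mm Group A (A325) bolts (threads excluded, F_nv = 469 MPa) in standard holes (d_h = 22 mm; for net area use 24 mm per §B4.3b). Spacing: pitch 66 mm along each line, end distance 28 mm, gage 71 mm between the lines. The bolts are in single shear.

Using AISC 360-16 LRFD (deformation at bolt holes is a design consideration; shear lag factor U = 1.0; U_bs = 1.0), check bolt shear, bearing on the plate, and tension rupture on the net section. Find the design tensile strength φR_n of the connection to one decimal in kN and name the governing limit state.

Bolt shear: A_b = π(20)²/4 = 314.16 mm². φR_n = 0.75 × 469 × 314.16 × 6 × 1 = 663.0 kN.
Bearing (8 mm plate, F_u = 450 MPa): end bolts L_c = 28 − 22/2 = 17, R_n = min(1.2×17×8×450, 2.4×20×8×450) = 73.44 kN/bolt; interior L_c = 66 − 22 = 44, R_n = 172.8 kN/bolt. φR_n = 0.75 × (2×73.44 + 4×172.8) = 628.6 kN.
Tension rupture (net): A_n = (247 − 2×24)×8 = 1592 mm² (U = 1.0, A_e = A_n). φR_n = 0.75 × 450 × 1592 = 537.3 kN.
Governing: min(663.0, 628.6, 537.3) = 537.3 kN → net-section rupture.

537.3 kN (net-section rupture governs)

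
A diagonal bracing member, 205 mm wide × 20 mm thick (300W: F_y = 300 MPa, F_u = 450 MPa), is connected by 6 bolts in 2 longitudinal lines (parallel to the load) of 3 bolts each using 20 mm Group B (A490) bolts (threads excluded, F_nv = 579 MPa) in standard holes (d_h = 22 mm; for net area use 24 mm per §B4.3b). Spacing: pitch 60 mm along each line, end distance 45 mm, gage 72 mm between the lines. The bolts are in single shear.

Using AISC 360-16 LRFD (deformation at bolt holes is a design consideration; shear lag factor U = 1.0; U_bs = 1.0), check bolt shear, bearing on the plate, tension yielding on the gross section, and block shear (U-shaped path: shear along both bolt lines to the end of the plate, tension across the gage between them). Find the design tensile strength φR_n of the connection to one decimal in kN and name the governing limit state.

Bolt shear: A_b = π(20)²/4 = 314.16 mm². φR_n = 0.75 × 579 × 314.16 × 6 × 1 = 818.5 kN.
Bearing (20 mm plate, F_u = 450 MPa): end bolts L_c = 45 − 22/2 = 34, R_n = min(1.2×34×20×450, 2.4×20×20×450) = 367.2 kN/bolt; interior L_c = 60 − 22 = 38, R_n = 410.4 kN/bolt. φR_n = 0.75 × (2×367.2 + 4×410.4) = 1782.0 kN.
Tension yield (gross): A_g = 205×20 = 4100 mm². φR_n = 0.90 × 300 × 4100 = 1107.0 kN.
Block shear: shear path 2×[45+2×60] = 2×165 mm, A_gv = 6600, A_nv = 2×(165 − 2.5×24)×20 = 4200 mm²; tension across gage: (72 − 1×24)×20 = 960 mm². R_n = min(0.6×450×4200, 0.6×300×6600) + 1.0×450×960 = min(1134, 1188) + 432 = 1566 kN. φR_n = 0.75 × 1566 = 1174.5 kN.
Governing: min(818.5, 1782.0, 1107.0, 1174.5) = 818.5 kN → bolt shear.

818.5 kN (bolt shear governs)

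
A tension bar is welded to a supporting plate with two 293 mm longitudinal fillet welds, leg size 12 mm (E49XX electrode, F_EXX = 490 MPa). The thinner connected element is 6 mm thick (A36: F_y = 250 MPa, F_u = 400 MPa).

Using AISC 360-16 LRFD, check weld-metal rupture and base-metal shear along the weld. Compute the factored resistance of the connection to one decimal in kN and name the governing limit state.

527.4 kN (base-metal shear governs)

Weld metal: throat = 0.707×12 = 8.484 mm, L = 2×293 = 586 mm. φR_n = 0.75 × 0.6 × 490 × 8.484 × 586 = 1096.2 kN.
Base metal shear (6 mm plate): yield φR_n = 1.0×0.6×250×6×586 = 527.4 kN; rupture φR_n = 0.75×0.6×400×6×586 = 632.9 kN; take 527.4 kN (yield).
Governing: min(1096.2, 527.4) = 527.4 kN → base-metal shear.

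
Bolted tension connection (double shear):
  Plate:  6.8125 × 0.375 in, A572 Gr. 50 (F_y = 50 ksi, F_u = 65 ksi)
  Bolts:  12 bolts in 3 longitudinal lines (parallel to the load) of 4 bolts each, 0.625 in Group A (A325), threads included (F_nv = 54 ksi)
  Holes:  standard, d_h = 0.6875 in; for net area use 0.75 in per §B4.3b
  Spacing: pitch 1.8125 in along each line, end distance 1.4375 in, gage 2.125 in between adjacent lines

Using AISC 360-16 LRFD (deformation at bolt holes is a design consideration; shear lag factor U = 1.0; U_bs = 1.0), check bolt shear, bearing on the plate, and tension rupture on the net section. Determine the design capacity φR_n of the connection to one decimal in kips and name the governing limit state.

83.4 kips (net-section rupture governs)

Bolt shear: A_b = π(0.625)²/4 = 0.3068 in². φR_n = 0.75 × 54 × 0.3068 × 12 × 2 = 298.2 kips.
Bearing (0.375 in plate, F_u = 65 ksi): end bolts L_c = 1.4375 − 0.6875/2 = 1.09375, R_n = min(1.2×1.09375×0.375×65, 2.4×0.625×0.375×65) = 31.992 kips/bolt; interior L_c = 1.8125 − 0.6875 = 1.125, R_n = 32.906 kips/bolt. φR_n = 0.75 × (3×31.992 + 9×32.906) = 294.1 kips.
Tension rupture (net): A_n = (6.8125 − 3×0.75)×0.375 = 1.7109 in² (U = 1.0, A_e = A_n). φR_n = 0.75 × 65 × 1.7109 = 83.4 kips.
Governing: min(298.2, 294.1, 83.4) = 83.4 kips → net-section rupture.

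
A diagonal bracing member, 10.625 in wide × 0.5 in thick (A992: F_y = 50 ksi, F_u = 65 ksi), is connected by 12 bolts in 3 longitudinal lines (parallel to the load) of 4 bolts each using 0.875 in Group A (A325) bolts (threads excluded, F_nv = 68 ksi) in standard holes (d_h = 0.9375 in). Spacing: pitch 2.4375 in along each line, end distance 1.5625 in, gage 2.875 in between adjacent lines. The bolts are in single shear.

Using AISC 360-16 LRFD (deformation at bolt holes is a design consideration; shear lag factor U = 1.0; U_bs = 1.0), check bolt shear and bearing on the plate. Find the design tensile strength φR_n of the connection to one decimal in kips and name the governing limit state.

368.0 kips (bolt shear governs)

Bolt shear: A_b = π(0.875)²/4 = 0.60132 in². φR_n = 0.75 × 68 × 0.60132 × 12 × 1 = 368.0 kips.
Bearing (0.5 in plate, F_u = 65 ksi): end bolts L_c = 1.5625 − 0.9375/2 = 1.09375, R_n = min(1.2×1.09375×0.5×65, 2.4×0.875×0.5×65) = 42.656 kips/bolt; interior L_c = 2.4375 − 0.9375 = 1.5, R_n = 58.5 kips/bolt. φR_n = 0.75 × (3×42.656 + 9×58.5) = 490.9 kips.
Governing: min(368.0, 490.9) = 368.0 kips → bolt shear.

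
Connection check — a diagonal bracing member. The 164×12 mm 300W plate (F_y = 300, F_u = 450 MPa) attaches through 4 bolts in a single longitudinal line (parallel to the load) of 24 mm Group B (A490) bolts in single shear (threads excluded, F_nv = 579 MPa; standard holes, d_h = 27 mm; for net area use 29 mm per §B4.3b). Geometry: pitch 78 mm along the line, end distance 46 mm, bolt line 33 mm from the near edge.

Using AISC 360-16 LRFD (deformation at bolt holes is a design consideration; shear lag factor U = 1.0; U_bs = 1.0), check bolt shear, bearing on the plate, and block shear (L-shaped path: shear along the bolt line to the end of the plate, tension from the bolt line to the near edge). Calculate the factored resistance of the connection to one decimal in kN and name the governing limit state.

Bolt shear: A_b = π(24)²/4 = 452.39 mm². φR_n = 0.75 × 579 × 452.39 × 4 × 1 = 785.8 kN.
Bearing (12 mm plate, F_u = 450 MPa): end bolts L_c = 46 − 27/2 = 32.5, R_n = min(1.2×32.5×12×450, 2.4×24×12×450) = 210.6 kN/bolt; interior L_c = 78 − 27 = 51, R_n = 311.04 kN/bolt. φR_n = 0.75 × (1×210.6 + 3×311.04) = 857.8 kN.
Block shear: shear path 1×[46+3×78] = 1×280 mm, A_gv = 3360, A_nv = 1×(280 − 3.5×29)×12 = 2142 mm²; tension to near edge: (33 − 0.5×29)×12 = 222 mm². R_n = min(0.6×450×2142, 0.6×300×3360) + 1.0×450×222 = min(578.34, 604.8) + 99.9 = 678.24 kN. φR_n = 0.75 × 678.24 = 508.7 kN.
Governing: min(785.8, 857.8, 508.7) = 508.7 kN → block shear.

508.7 kN (block shear governs)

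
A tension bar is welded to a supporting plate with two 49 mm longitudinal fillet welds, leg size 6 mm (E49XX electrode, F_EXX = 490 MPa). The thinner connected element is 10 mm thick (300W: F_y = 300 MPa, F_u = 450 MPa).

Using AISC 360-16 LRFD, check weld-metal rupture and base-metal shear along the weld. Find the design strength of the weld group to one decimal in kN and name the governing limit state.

Weld metal: throat = 0.707×6 = 4.242 mm, L = 2×49 = 98 mm. φR_n = 0.75 × 0.6 × 490 × 4.242 × 98 = 91.7 kN.
Base metal shear (10 mm plate): yield φR_n = 1.0×0.6×300×10×98 = 176.4 kN; rupture φR_n = 0.75×0.6×450×10×98 = 198.5 kN; take 176.4 kN (yield).
Governing: min(91.7, 176.4) = 91.7 kN → weld metal.

91.7 kN (weld metal governs)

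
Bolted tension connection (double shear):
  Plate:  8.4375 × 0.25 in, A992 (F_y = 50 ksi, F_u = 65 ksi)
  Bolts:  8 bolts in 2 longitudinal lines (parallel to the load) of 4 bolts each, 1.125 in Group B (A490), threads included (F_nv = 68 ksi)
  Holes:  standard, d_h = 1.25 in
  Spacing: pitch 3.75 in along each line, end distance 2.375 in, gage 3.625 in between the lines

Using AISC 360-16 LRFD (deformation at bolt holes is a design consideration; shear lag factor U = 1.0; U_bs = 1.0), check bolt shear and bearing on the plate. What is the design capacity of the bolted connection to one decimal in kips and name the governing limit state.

248.6 kips (bearing governs)

Bolt shear: A_b = π(1.125)²/4 = 0.99402 in². φR_n = 0.75 × 68 × 0.99402 × 8 × 2 = 811.1 kips.
Bearing (0.25 in plate, F_u = 65 ksi): end bolts L_c = 2.375 − 1.25/2 = 1.75, R_n = min(1.2×1.75×0.25×65, 2.4×1.125×0.25×65) = 34.125 kips/bolt; interior L_c = 3.75 − 1.25 = 2.5, R_n = 43.875 kips/bolt. φR_n = 0.75 × (2×34.125 + 6×43.875) = 248.6 kips.
Governing: min(811.1, 248.6) = 248.6 kips → bearing.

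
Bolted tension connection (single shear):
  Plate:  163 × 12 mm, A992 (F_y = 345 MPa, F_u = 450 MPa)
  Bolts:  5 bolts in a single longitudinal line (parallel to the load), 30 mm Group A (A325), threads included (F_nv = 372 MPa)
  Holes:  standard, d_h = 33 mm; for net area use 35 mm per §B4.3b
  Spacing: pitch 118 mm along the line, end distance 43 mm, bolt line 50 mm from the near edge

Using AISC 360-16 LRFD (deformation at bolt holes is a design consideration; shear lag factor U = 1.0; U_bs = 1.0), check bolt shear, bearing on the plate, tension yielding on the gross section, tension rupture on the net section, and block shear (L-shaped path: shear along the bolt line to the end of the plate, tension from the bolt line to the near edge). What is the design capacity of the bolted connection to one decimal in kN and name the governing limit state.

518.4 kN (net-section rupture governs)

Bolt shear: A_b = π(30)²/4 = 706.86 mm². φR_n = 0.75 × 372 × 706.86 × 5 × 1 = 986.1 kN.
Bearing (12 mm plate, F_u = 450 MPa): end bolts L_c = 43 − 33/2 = 26.5, R_n = min(1.2×26.5×12×450, 2.4×30×12×450) = 171.72 kN/bolt; interior L_c = 118 − 33 = 85, R_n = 388.8 kN/bolt. φR_n = 0.75 × (1×171.72 + 4×388.8) = 1295.2 kN.
Tension yield (gross): A_g = 163×12 = 1956 mm². φR_n = 0.90 × 345 × 1956 = 607.3 kN.
Tension rupture (net): A_n = (163 − 1×35)×12 = 1536 mm² (U = 1.0, A_e = A_n). φR_n = 0.75 × 450 × 1536 = 518.4 kN.
Block shear: shear path 1×[43+4×118] = 1×515 mm, A_gv = 6180, A_nv = 1×(515 − 4.5×35)×12 = 4290 mm²; tension to near edge: (50 − 0.5×35)×12 = 390 mm². R_n = min(0.6×450×4290, 0.6×345×6180) + 1.0×450×390 = min(1158.3, 1279.3) + 175.5 = 1333.8 kN. φR_n = 0.75 × 1333.8 = 1000.4 kN.
Governing: min(986.1, 1295.2, 607.3, 518.4, 1000.4) = 518.4 kN → net-section rupture.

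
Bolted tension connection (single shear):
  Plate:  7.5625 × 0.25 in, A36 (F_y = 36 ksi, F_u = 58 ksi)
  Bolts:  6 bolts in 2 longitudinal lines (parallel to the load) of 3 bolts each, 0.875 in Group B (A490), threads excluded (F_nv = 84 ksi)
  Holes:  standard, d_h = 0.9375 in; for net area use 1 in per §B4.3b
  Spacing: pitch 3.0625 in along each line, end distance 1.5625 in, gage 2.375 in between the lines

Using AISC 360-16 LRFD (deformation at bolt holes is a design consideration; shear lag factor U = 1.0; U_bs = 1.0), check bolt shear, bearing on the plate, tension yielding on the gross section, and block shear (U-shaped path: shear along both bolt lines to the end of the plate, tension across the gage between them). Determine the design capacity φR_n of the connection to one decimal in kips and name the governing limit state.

61.3 kips (gross-section yield governs)

Bolt shear: A_b = π(0.875)²/4 = 0.60132 in². φR_n = 0.75 × 84 × 0.60132 × 6 × 1 = 227.3 kips.
Bearing (0.25 in plate, F_u = 58 ksi): end bolts L_c = 1.5625 − 0.9375/2 = 1.09375, R_n = min(1.2×1.09375×0.25×58, 2.4×0.875×0.25×58) = 19.031 kips/bolt; interior L_c = 3.0625 − 0.9375 = 2.125, R_n = 30.45 kips/bolt. φR_n = 0.75 × (2×19.031 + 4×30.45) = 119.9 kips.
Tension yield (gross): A_g = 7.5625×0.25 = 1.8906 in². φR_n = 0.90 × 36 × 1.8906 = 61.3 kips.
Block shear: shear path 2×[1.5625+2×3.0625] = 2×7.6875 in, A_gv = 3.8438, A_nv = 2×(7.6875 − 2.5×1)×0.25 = 2.5938 in²; tension across gage: (2.375 − 1×1)×0.25 = 0.34375 in². R_n = min(0.6×58×2.5938, 0.6×36×3.8438) + 1.0×58×0.34375 = min(90.264, 83.026) + 19.938 = 102.96 kips. φR_n = 0.75 × 102.96 = 77.2 kips.
Governing: min(227.3, 119.9, 61.3, 77.2) = 61.3 kips → gross-section yield.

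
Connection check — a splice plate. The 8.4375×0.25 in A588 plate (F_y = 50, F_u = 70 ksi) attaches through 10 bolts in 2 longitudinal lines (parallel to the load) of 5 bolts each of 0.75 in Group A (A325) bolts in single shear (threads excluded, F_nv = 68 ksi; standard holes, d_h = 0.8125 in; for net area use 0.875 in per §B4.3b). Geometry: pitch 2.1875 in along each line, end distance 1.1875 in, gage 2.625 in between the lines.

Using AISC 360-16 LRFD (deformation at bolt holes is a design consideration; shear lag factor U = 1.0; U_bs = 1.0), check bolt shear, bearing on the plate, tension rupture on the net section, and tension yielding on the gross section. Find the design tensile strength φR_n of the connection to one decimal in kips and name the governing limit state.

Bolt shear: A_b = π(0.75)²/4 = 0.44179 in². φR_n = 0.75 × 68 × 0.44179 × 10 × 1 = 225.3 kips.
Bearing (0.25 in plate, F_u = 70 ksi): end bolts L_c = 1.1875 − 0.8125/2 = 0.78125, R_n = min(1.2×0.78125×0.25×70, 2.4×0.75×0.25×70) = 16.406 kips/bolt; interior L_c = 2.1875 − 0.8125 = 1.375, R_n = 28.875 kips/bolt. φR_n = 0.75 × (2×16.406 + 8×28.875) = 197.9 kips.
Tension rupture (net): A_n = (8.4375 − 2×0.875)×0.25 = 1.6719 in² (U = 1.0, A_e = A_n). φR_n = 0.75 × 70 × 1.6719 = 87.8 kips.
Tension yield (gross): A_g = 8.4375×0.25 = 2.1094 in². φR_n = 0.90 × 50 × 2.1094 = 94.9 kips.
Governing: min(225.3, 197.9, 87.8, 94.9) = 87.8 kips → net-section rupture.

87.8 kips (net-section rupture governs)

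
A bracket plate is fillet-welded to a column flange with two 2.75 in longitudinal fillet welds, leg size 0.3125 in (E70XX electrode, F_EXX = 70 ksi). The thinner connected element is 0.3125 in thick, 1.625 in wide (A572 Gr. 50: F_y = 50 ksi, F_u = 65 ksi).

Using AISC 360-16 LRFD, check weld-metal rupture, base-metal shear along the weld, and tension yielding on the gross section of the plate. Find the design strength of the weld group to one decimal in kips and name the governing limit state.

22.9 kips (gross-section yield governs)

Weld metal: throat = 0.707×0.3125 = 0.22094 in, L = 2×2.75 = 5.5 in. φR_n = 0.75 × 0.6 × 70 × 0.22094 × 5.5 = 38.3 kips.
Base metal shear (0.3125 in plate): yield φR_n = 1.0×0.6×50×0.3125×5.5 = 51.6 kips; rupture φR_n = 0.75×0.6×65×0.3125×5.5 = 50.3 kips; take 50.3 kips (rupture).
Tension yield (gross): A_g = 1.625×0.3125 = 0.50781 in². φR_n = 0.90 × 50 × 0.50781 = 22.9 kips.
Governing: min(38.3, 50.3, 22.9) = 22.9 kips → gross-section yield.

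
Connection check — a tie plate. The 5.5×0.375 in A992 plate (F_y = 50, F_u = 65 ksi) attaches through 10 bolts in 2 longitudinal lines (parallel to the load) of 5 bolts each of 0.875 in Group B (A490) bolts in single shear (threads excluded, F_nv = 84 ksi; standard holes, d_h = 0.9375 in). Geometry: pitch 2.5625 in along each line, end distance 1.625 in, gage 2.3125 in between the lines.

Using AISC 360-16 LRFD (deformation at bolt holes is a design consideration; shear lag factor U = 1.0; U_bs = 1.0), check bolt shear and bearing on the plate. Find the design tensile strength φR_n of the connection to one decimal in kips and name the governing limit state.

335.9 kips (bearing governs)

Bolt shear: A_b = π(0.875)²/4 = 0.60132 in². φR_n = 0.75 × 84 × 0.60132 × 10 × 1 = 378.8 kips.
Bearing (0.375 in plate, F_u = 65 ksi): end bolts L_c = 1.625 − 0.9375/2 = 1.15625, R_n = min(1.2×1.15625×0.375×65, 2.4×0.875×0.375×65) = 33.82 kips/bolt; interior L_c = 2.5625 − 0.9375 = 1.625, R_n = 47.531 kips/bolt. φR_n = 0.75 × (2×33.82 + 8×47.531) = 335.9 kips.
Governing: min(378.8, 335.9) = 335.9 kips → bearing.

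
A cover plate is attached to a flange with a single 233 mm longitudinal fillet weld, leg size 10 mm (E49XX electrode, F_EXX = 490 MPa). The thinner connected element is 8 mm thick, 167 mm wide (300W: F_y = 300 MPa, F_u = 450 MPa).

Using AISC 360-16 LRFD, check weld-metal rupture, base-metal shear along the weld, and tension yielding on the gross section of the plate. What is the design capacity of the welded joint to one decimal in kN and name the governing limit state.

335.5 kN (base-metal shear governs)

Weld metal: throat = 0.707×10 = 7.07 mm, L = 233 mm. φR_n = 0.75 × 0.6 × 490 × 7.07 × 233 = 363.2 kN.
Base metal shear (8 mm plate): yield φR_n = 1.0×0.6×300×8×233 = 335.5 kN; rupture φR_n = 0.75×0.6×450×8×233 = 377.5 kN; take 335.5 kN (yield).
Tension yield (gross): A_g = 167×8 = 1336 mm². φR_n = 0.90 × 300 × 1336 = 360.7 kN.
Governing: min(363.2, 335.5, 360.7) = 335.5 kN → base-metal shear.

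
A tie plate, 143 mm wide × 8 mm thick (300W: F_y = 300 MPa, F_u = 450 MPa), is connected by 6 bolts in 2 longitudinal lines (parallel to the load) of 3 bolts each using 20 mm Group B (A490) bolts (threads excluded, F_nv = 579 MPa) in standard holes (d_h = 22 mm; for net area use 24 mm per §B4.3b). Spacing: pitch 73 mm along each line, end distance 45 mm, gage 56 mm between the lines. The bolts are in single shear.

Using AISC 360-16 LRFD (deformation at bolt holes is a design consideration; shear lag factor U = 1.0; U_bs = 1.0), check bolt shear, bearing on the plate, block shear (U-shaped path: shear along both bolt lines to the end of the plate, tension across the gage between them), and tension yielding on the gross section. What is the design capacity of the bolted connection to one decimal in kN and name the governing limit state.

Bolt shear: A_b = π(20)²/4 = 314.16 mm². φR_n = 0.75 × 579 × 314.16 × 6 × 1 = 818.5 kN.
Bearing (8 mm plate, F_u = 450 MPa): end bolts L_c = 45 − 22/2 = 34, R_n = min(1.2×34×8×450, 2.4×20×8×450) = 146.88 kN/bolt; interior L_c = 73 − 22 = 51, R_n = 172.8 kN/bolt. φR_n = 0.75 × (2×146.88 + 4×172.8) = 738.7 kN.
Block shear: shear path 2×[45+2×73] = 2×191 mm, A_gv = 3056, A_nv = 2×(191 − 2.5×24)×8 = 2096 mm²; tension across gage: (56 − 1×24)×8 = 256 mm². R_n = min(0.6×450×2096, 0.6×300×3056) + 1.0×450×256 = min(565.92, 550.08) + 115.2 = 665.28 kN. φR_n = 0.75 × 665.28 = 499.0 kN.
Tension yield (gross): A_g = 143×8 = 1144 mm². φR_n = 0.90 × 300 × 1144 = 308.9 kN.
Governing: min(818.5, 738.7, 499.0, 308.9) = 308.9 kN → gross-section yield.

308.9 kN (gross-section yield governs)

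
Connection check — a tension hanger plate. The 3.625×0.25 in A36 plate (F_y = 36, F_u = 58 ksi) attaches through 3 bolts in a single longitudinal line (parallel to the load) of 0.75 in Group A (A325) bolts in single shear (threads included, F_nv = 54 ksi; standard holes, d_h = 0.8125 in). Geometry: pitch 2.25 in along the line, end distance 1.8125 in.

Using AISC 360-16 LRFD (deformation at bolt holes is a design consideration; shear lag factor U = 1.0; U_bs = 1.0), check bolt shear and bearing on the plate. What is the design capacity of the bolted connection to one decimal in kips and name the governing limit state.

53.7 kips (bolt shear governs)

Bolt shear: A_b = π(0.75)²/4 = 0.44179 in². φR_n = 0.75 × 54 × 0.44179 × 3 × 1 = 53.7 kips.
Bearing (0.25 in plate, F_u = 58 ksi): end bolts L_c = 1.8125 − 0.8125/2 = 1.40625, R_n = min(1.2×1.40625×0.25×58, 2.4×0.75×0.25×58) = 24.469 kips/bolt; interior L_c = 2.25 − 0.8125 = 1.4375, R_n = 25.013 kips/bolt. φR_n = 0.75 × (1×24.469 + 2×25.013) = 55.9 kips.
Governing: min(53.7, 55.9) = 53.7 kips → bolt shear.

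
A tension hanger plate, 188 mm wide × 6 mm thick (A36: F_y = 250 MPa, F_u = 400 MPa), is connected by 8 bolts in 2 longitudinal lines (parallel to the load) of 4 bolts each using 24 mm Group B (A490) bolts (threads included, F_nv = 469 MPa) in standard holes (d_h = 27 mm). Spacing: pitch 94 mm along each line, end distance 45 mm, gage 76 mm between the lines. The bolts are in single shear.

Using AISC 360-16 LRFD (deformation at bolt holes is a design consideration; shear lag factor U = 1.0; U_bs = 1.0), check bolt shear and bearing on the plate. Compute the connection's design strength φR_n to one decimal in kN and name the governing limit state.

Bolt shear: A_b = π(24)²/4 = 452.39 mm². φR_n = 0.75 × 469 × 452.39 × 8 × 1 = 1273.0 kN.
Bearing (6 mm plate, F_u = 400 MPa): end bolts L_c = 45 − 27/2 = 31.5, R_n = min(1.2×31.5×6×400, 2.4×24×6×400) = 90.72 kN/bolt; interior L_c = 94 − 27 = 67, R_n = 138.24 kN/bolt. φR_n = 0.75 × (2×90.72 + 6×138.24) = 758.2 kN.
Governing: min(1273.0, 758.2) = 758.2 kN → bearing.

758.2 kN (bearing governs)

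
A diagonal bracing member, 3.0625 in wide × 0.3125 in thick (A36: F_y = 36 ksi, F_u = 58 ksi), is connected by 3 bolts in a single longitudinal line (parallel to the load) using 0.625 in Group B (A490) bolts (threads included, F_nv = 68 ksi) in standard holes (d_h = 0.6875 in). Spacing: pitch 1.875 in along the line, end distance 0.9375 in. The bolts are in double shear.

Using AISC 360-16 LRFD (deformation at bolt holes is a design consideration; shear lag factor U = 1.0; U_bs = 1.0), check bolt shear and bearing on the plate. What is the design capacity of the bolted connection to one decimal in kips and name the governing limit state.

48.4 kips (bearing governs)

Bolt shear: A_b = π(0.625)²/4 = 0.3068 in². φR_n = 0.75 × 68 × 0.3068 × 3 × 2 = 93.9 kips.
Bearing (0.3125 in plate, F_u = 58 ksi): end bolts L_c = 0.9375 − 0.6875/2 = 0.59375, R_n = min(1.2×0.59375×0.3125×58, 2.4×0.625×0.3125×58) = 12.914 kips/bolt; interior L_c = 1.875 − 0.6875 = 1.1875, R_n = 25.828 kips/bolt. φR_n = 0.75 × (1×12.914 + 2×25.828) = 48.4 kips.
Governing: min(93.9, 48.4) = 48.4 kips → bearing.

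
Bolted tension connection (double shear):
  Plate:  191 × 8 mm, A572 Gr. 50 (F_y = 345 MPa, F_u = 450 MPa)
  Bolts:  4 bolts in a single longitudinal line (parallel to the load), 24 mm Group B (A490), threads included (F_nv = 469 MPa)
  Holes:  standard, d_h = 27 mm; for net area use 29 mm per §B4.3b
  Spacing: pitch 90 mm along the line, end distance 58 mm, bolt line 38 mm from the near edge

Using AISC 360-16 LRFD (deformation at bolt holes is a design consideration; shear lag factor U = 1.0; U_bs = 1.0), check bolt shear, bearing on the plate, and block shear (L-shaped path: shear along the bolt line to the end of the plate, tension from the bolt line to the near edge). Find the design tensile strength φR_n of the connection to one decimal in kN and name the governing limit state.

430.4 kN (block shear governs)

Bolt shear: A_b = π(24)²/4 = 452.39 mm². φR_n = 0.75 × 469 × 452.39 × 4 × 2 = 1273.0 kN.
Bearing (8 mm plate, F_u = 450 MPa): end bolts L_c = 58 − 27/2 = 44.5, R_n = min(1.2×44.5×8×450, 2.4×24×8×450) = 192.24 kN/bolt; interior L_c = 90 − 27 = 63, R_n = 207.36 kN/bolt. φR_n = 0.75 × (1×192.24 + 3×207.36) = 610.7 kN.
Block shear: shear path 1×[58+3×90] = 1×328 mm, A_gv = 2624, A_nv = 1×(328 − 3.5×29)×8 = 1812 mm²; tension to near edge: (38 − 0.5×29)×8 = 188 mm². R_n = min(0.6×450×1812, 0.6×345×2624) + 1.0×450×188 = min(489.24, 543.17) + 84.6 = 573.84 kN. φR_n = 0.75 × 573.84 = 430.4 kN.
Governing: min(1273.0, 610.7, 430.4) = 430.4 kN → block shear.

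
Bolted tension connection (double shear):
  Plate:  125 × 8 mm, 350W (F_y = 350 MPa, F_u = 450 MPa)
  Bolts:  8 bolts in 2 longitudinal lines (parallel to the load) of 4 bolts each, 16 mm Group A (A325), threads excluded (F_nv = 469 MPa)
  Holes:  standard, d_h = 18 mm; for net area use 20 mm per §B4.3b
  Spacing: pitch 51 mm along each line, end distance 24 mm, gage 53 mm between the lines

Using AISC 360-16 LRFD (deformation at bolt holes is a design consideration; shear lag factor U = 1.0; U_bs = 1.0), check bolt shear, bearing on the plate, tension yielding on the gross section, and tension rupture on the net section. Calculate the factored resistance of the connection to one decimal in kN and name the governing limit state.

Bolt shear: A_b = π(16)²/4 = 201.06 mm². φR_n = 0.75 × 469 × 201.06 × 8 × 2 = 1131.6 kN.
Bearing (8 mm plate, F_u = 450 MPa): end bolts L_c = 24 − 18/2 = 15, R_n = min(1.2×15×8×450, 2.4×16×8×450) = 64.8 kN/bolt; interior L_c = 51 − 18 = 33, R_n = 138.24 kN/bolt. φR_n = 0.75 × (2×64.8 + 6×138.24) = 719.3 kN.
Tension yield (gross): A_g = 125×8 = 1000 mm². φR_n = 0.90 × 350 × 1000 = 315.0 kN.
Tension rupture (net): A_n = (125 − 2×20)×8 = 680 mm² (U = 1.0, A_e = A_n). φR_n = 0.75 × 450 × 680 = 229.5 kN.
Governing: min(1131.6, 719.3, 315.0, 229.5) = 229.5 kN → net-section rupture.

229.5 kN (net-section rupture governs)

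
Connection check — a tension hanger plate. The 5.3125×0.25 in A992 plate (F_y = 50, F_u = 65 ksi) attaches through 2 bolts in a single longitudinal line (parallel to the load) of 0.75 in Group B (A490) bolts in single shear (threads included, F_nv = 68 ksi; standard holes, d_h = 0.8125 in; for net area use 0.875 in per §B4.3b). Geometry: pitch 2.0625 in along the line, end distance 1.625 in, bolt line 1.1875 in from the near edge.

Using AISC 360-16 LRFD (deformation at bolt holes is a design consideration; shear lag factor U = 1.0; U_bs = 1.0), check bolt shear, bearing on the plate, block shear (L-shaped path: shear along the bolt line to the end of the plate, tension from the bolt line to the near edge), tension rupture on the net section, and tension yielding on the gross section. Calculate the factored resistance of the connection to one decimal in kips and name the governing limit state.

Bolt shear: A_b = π(0.75)²/4 = 0.44179 in². φR_n = 0.75 × 68 × 0.44179 × 2 × 1 = 45.1 kips.
Bearing (0.25 in plate, F_u = 65 ksi): end bolts L_c = 1.625 − 0.8125/2 = 1.21875, R_n = min(1.2×1.21875×0.25×65, 2.4×0.75×0.25×65) = 23.766 kips/bolt; interior L_c = 2.0625 − 0.8125 = 1.25, R_n = 24.375 kips/bolt. φR_n = 0.75 × (1×23.766 + 1×24.375) = 36.1 kips.
Block shear: shear path 1×[1.625+1×2.0625] = 1×3.6875 in, A_gv = 0.92188, A_nv = 1×(3.6875 − 1.5×0.875)×0.25 = 0.59375 in²; tension to near edge: (1.1875 − 0.5×0.875)×0.25 = 0.1875 in². R_n = min(0.6×65×0.59375, 0.6×50×0.92188) + 1.0×65×0.1875 = min(23.156, 27.656) + 12.188 = 35.344 kips. φR_n = 0.75 × 35.344 = 26.5 kips.
Tension rupture (net): A_n = (5.3125 − 1×0.875)×0.25 = 1.1094 in² (U = 1.0, A_e = A_n). φR_n = 0.75 × 65 × 1.1094 = 54.1 kips.
Tension yield (gross): A_g = 5.3125×0.25 = 1.3281 in². φR_n = 0.90 × 50 × 1.3281 = 59.8 kips.
Governing: min(45.1, 36.1, 26.5, 54.1, 59.8) = 26.5 kips → block shear.

26.5 kips (block shear governs)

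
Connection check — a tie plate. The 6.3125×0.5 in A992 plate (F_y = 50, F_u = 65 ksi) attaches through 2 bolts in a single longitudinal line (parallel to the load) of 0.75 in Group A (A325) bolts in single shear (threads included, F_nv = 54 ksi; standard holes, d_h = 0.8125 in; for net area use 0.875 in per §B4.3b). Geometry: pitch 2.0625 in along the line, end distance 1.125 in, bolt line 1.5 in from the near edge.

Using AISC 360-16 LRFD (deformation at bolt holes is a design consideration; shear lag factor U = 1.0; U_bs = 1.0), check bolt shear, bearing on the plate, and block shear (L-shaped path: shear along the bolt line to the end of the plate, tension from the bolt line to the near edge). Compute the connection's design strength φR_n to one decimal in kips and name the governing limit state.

35.8 kips (bolt shear governs)

Bolt shear: A_b = π(0.75)²/4 = 0.44179 in². φR_n = 0.75 × 54 × 0.44179 × 2 × 1 = 35.8 kips.
Bearing (0.5 in plate, F_u = 65 ksi): end bolts L_c = 1.125 − 0.8125/2 = 0.71875, R_n = min(1.2×0.71875×0.5×65, 2.4×0.75×0.5×65) = 28.031 kips/bolt; interior L_c = 2.0625 − 0.8125 = 1.25, R_n = 48.75 kips/bolt. φR_n = 0.75 × (1×28.031 + 1×48.75) = 57.6 kips.
Block shear: shear path 1×[1.125+1×2.0625] = 1×3.1875 in, A_gv = 1.5938, A_nv = 1×(3.1875 − 1.5×0.875)×0.5 = 0.9375 in²; tension to near edge: (1.5 − 0.5×0.875)×0.5 = 0.53125 in². R_n = min(0.6×65×0.9375, 0.6×50×1.5938) + 1.0×65×0.53125 = min(36.563, 47.814) + 34.531 = 71.094 kips. φR_n = 0.75 × 71.094 = 53.3 kips.
Governing: min(35.8, 57.6, 53.3) = 35.8 kips → bolt shear.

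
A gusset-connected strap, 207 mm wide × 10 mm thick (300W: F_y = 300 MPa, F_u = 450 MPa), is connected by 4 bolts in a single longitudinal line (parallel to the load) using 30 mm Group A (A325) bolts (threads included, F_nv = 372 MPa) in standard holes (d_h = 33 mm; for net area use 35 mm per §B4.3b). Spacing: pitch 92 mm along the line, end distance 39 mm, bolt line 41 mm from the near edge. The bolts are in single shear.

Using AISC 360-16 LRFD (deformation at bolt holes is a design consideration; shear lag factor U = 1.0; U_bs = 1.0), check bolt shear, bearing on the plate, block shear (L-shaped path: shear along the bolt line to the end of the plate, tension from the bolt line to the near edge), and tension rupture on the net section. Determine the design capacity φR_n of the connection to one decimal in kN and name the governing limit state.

Bolt shear: A_b = π(30)²/4 = 706.86 mm². φR_n = 0.75 × 372 × 706.86 × 4 × 1 = 788.9 kN.
Bearing (10 mm plate, F_u = 450 MPa): end bolts L_c = 39 − 33/2 = 22.5, R_n = min(1.2×22.5×10×450, 2.4×30×10×450) = 121.5 kN/bolt; interior L_c = 92 − 33 = 59, R_n = 318.6 kN/bolt. φR_n = 0.75 × (1×121.5 + 3×318.6) = 808.0 kN.
Block shear: shear path 1×[39+3×92] = 1×315 mm, A_gv = 3150, A_nv = 1×(315 − 3.5×35)×10 = 1925 mm²; tension to near edge: (41 − 0.5×35)×10 = 235 mm². R_n = min(0.6×450×1925, 0.6×300×3150) + 1.0×450×235 = min(519.75, 567) + 105.75 = 625.5 kN. φR_n = 0.75 × 625.5 = 469.1 kN.
Tension rupture (net): A_n = (207 − 1×35)×10 = 1720 mm² (U = 1.0, A_e = A_n). φR_n = 0.75 × 450 × 1720 = 580.5 kN.
Governing: min(788.9, 808.0, 469.1, 580.5) = 469.1 kN → block shear.

469.1 kN (block shear governs)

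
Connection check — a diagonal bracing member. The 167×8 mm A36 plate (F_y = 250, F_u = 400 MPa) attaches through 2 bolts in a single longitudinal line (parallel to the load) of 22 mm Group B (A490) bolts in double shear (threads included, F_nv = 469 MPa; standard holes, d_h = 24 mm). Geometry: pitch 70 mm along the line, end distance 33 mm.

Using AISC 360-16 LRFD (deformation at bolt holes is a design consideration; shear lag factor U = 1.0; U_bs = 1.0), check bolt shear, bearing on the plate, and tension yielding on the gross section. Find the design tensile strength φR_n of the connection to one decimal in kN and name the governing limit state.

187.2 kN (bearing governs)

Bolt shear: A_b = π(22)²/4 = 380.13 mm². φR_n = 0.75 × 469 × 380.13 × 2 × 2 = 534.8 kN.
Bearing (8 mm plate, F_u = 400 MPa): end bolts L_c = 33 − 24/2 = 21, R_n = min(1.2×21×8×400, 2.4×22×8×400) = 80.64 kN/bolt; interior L_c = 70 − 24 = 46, R_n = 168.96 kN/bolt. φR_n = 0.75 × (1×80.64 + 1×168.96) = 187.2 kN.
Tension yield (gross): A_g = 167×8 = 1336 mm². φR_n = 0.90 × 250 × 1336 = 300.6 kN.
Governing: min(534.8, 187.2, 300.6) = 187.2 kN → bearing.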